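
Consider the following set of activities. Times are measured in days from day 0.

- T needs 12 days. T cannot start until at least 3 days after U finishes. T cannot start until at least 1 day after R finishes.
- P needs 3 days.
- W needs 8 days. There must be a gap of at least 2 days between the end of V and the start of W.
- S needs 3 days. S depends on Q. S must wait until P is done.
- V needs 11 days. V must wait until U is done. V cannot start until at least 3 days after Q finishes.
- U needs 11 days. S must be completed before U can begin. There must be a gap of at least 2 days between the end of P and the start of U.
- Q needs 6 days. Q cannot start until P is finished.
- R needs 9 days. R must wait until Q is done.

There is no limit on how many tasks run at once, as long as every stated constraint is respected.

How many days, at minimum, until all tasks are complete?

P has no prerequisites, so it starts at day 0 and finishes at day 3.
Q waits on P (finishes day 3), so it starts at day 3 and finishes at 3 + 6 = day 9.
For S: Q (finishes day 9); P (finishes day 3). Taking the maximum gives a start of day 9, and it finishes at 9 + 3 = day 12.
U needs all of S (finishes day 12); P (finishes day 3, plus 2-day gap → day 5). That puts its earliest start at day 12; it finishes at 12 + 11 = day 23.
V cannot start until U (finishes day 23); Q (finishes day 9, plus 3-day gap → day 12). The controlling bound is day 23, so V finishes at 23 + 11 = day 34.
W cannot begin until V (finishes day 34, plus 2-day gap → day 36). It runs from day 36 to 36 + 8 = day 44.
R cannot begin until Q (finishes day 9). It runs from day 9 to 9 + 9 = day 18.
For T: U (finishes day 23, plus 3-day gap → day 26); R (finishes day 18, plus 1-day gap → day 19). Taking the maximum gives a start of day 26, and it finishes at 26 + 12 = day 38.
All tasks are finished once the last one completes. Finish times: P at 3, Q at 9, R at 18, S at 12, T at 38, U at 23, V at 34, W at 44. The latest is day 44.

44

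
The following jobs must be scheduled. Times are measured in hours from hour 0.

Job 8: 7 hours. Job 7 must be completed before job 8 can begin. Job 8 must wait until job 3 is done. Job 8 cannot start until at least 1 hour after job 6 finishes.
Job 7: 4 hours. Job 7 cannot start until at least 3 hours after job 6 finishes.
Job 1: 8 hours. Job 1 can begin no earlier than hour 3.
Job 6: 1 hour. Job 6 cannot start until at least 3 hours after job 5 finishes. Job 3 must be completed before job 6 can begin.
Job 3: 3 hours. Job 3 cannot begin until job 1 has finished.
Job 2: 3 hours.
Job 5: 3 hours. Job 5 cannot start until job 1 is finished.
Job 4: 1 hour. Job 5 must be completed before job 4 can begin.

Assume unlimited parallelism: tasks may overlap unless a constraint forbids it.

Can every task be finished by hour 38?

Nothing blocks job 2, so it runs from hour 0 to hour 3.
Job 1 cannot begin until its own release at hour 3. It runs from hour 3 to 3 + 8 = hour 11.
Job 5 waits on job 1 (finishes hour 11), so it starts at hour 11 and finishes at 11 + 3 = hour 14.
After job 5 (finishes hour 14), job 4 can start at hour 14 and finishes at hour 15.
Job 3 waits on job 1 (finishes hour 11), so it starts at hour 11 and finishes at 11 + 3 = hour 14.
Job 6 needs all of job 5 (finishes hour 14, plus 3-hour gap → hour 17); job 3 (finishes hour 14). That puts its earliest start at hour 17; it finishes at 17 + 1 = hour 18.
Job 7 waits on job 6 (finishes hour 18, plus 3-hour gap → hour 21), so it starts at hour 21 and finishes at 21 + 4 = hour 25.
Job 8 has to wait for job 7 (finishes hour 25); job 3 (finishes hour 14); job 6 (finishes hour 18, plus 1-hour gap → hour 19). The latest of these is hour 25, so job 8 runs hour 25 to 25 + 7 = hour 32.
Every task is finished by hour 32, which is no later than the deadline of 38, so the schedule is feasible.

Yes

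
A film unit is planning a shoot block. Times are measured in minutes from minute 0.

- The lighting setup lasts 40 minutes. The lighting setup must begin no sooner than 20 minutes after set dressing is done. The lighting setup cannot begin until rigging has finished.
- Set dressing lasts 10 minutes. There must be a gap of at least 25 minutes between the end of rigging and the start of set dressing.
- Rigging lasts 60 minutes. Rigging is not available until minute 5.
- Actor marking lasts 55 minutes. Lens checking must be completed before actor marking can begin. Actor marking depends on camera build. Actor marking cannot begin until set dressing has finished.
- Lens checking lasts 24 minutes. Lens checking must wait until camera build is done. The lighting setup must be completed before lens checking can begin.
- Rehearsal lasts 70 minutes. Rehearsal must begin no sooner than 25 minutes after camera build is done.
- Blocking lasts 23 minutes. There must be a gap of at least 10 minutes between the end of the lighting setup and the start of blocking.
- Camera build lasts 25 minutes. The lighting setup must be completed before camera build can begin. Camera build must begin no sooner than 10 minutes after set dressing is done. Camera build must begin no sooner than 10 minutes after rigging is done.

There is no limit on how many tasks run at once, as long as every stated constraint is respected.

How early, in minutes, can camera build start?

Rigging waits on its own release at minute 5, so it starts at minute 5 and finishes at 5 + 60 = minute 65.
Set dressing waits on rigging (finishes minute 65, plus 25-minute gap → minute 90), so it starts at minute 90 and finishes at 90 + 10 = minute 100.
The lighting setup has to wait for set dressing (finishes minute 100, plus 20-minute gap → minute 120); rigging (finishes minute 65). The latest of these is minute 120, so the lighting setup runs minute 120 to 120 + 40 = minute 160.
Camera build waits on the lighting setup (finishes minute 160); set dressing (finishes minute 100, plus 10-minute gap → minute 110); rigging (finishes minute 65, plus 10-minute gap → minute 75). The latest of these is minute 160, which is the earliest camera build can start.

160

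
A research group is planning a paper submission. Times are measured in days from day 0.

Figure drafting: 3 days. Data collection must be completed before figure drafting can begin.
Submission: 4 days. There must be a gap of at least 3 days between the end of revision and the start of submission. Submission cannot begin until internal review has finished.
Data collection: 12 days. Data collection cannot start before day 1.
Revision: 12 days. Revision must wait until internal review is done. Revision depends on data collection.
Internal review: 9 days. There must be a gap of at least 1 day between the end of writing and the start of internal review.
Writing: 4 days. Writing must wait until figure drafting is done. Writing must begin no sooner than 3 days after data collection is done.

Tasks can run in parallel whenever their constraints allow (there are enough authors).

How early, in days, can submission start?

45

After its own release at day 1, data collection can start at day 1 and finishes at day 13.
Figure drafting cannot begin until data collection (finishes day 13). It runs from day 13 to 13 + 3 = day 16.
Writing cannot start until figure drafting (finishes day 16); data collection (finishes day 13, plus 3-day gap → day 16). The controlling bound is day 16, so writing finishes at 16 + 4 = day 20.
Internal review waits on writing (finishes day 20, plus 1-day gap → day 21), so it starts at day 21 and finishes at 21 + 9 = day 30.
Revision has to wait for internal review (finishes day 30); data collection (finishes day 13). The latest of these is day 30, so revision runs day 30 to 30 + 12 = day 42.
Submission waits on revision (finishes day 42, plus 3-day gap → day 45); internal review (finishes day 30). The latest of these is day 45, which is the earliest submission can start.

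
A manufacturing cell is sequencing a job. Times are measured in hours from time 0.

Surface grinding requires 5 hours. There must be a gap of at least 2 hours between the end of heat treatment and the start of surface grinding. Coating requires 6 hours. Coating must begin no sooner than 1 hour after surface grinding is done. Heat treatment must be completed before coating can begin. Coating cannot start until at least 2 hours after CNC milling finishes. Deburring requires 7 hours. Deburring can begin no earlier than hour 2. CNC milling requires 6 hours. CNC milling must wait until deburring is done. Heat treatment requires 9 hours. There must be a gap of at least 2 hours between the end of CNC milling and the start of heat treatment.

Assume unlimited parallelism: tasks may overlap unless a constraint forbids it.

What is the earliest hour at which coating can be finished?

After its own release at hour 2, deburring can start at hour 2 and finishes at hour 9.
CNC milling waits on deburring (finishes hour 9), so it starts at hour 9 and finishes at 9 + 6 = hour 15.
Heat treatment cannot begin until CNC milling (finishes hour 15, plus 2-hour gap → hour 17). It runs from hour 17 to 17 + 9 = hour 26.
Surface grinding waits on heat treatment (finishes hour 26, plus 2-hour gap → hour 28), so it starts at hour 28 and finishes at 28 + 5 = hour 33.
Coating has to wait for surface grinding (finishes hour 33, plus 1-hour gap → hour 34); heat treatment (finishes hour 26); CNC milling (finishes hour 15, plus 2-hour gap → hour 17). The latest of these is hour 34, so coating runs hour 34 to 34 + 6 = hour 40.

40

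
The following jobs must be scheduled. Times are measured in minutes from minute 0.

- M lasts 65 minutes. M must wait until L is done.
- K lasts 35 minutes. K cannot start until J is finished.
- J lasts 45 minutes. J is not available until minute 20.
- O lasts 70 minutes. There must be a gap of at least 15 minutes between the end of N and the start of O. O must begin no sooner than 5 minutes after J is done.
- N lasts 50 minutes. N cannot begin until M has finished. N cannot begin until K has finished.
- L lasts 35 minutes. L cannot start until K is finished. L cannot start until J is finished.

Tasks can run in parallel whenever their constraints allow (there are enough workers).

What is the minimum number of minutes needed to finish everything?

J waits on its own release at minute 20, so it starts at minute 20 and finishes at 20 + 45 = minute 65.
K waits on J (finishes minute 65), so it starts at minute 65 and finishes at 65 + 35 = minute 100.
L cannot start until K (finishes minute 100); J (finishes minute 65). The controlling bound is minute 100, so L finishes at 100 + 35 = minute 135.
M cannot begin until L (finishes minute 135). It runs from minute 135 to 135 + 65 = minute 200.
N has to wait for M (finishes minute 200); K (finishes minute 100). The latest of these is minute 200, so N runs minute 200 to 200 + 50 = minute 250.
O needs all of N (finishes minute 250, plus 15-minute gap → minute 265); J (finishes minute 65, plus 5-minute gap → minute 70). That puts its earliest start at minute 265; it finishes at 265 + 70 = minute 335.
All tasks are finished once the last one completes. Finish times: J at 65, K at 100, L at 135, M at 200, N at 250, O at 335. The latest is minute 335.

335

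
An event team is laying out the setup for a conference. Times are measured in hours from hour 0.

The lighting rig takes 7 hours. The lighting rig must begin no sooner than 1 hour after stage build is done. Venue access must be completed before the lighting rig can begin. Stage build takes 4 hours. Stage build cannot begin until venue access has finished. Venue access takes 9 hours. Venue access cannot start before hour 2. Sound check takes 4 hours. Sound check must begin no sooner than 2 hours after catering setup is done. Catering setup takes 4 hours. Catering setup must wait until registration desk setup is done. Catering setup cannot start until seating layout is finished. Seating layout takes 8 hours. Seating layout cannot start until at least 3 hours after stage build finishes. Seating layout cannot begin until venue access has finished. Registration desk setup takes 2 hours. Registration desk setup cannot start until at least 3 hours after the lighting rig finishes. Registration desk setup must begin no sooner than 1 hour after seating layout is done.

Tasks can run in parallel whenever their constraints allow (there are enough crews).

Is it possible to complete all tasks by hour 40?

Venue access waits on its own release at hour 2, so it starts at hour 2 and finishes at 2 + 9 = hour 11.
After venue access (finishes hour 11), stage build can start at hour 11 and finishes at hour 15.
For seating layout: stage build (finishes hour 15, plus 3-hour gap → hour 18); venue access (finishes hour 11). Taking the maximum gives a start of hour 18, and it finishes at 18 + 8 = hour 26.
For the lighting rig: stage build (finishes hour 15, plus 1-hour gap → hour 16); venue access (finishes hour 11). Taking the maximum gives a start of hour 16, and it finishes at 16 + 7 = hour 23.
Registration desk setup has to wait for the lighting rig (finishes hour 23, plus 3-hour gap → hour 26); seating layout (finishes hour 26, plus 1-hour gap → hour 27). The latest of these is hour 27, so registration desk setup runs hour 27 to 27 + 2 = hour 29.
Catering setup has to wait for registration desk setup (finishes hour 29); seating layout (finishes hour 26). The latest of these is hour 29, so catering setup runs hour 29 to 29 + 4 = hour 33.
Sound check cannot begin until catering setup (finishes hour 33, plus 2-hour gap → hour 35). It runs from hour 35 to 35 + 4 = hour 39.
Every task is finished by hour 39, which is no later than the deadline of 40, so the schedule is feasible.

Yes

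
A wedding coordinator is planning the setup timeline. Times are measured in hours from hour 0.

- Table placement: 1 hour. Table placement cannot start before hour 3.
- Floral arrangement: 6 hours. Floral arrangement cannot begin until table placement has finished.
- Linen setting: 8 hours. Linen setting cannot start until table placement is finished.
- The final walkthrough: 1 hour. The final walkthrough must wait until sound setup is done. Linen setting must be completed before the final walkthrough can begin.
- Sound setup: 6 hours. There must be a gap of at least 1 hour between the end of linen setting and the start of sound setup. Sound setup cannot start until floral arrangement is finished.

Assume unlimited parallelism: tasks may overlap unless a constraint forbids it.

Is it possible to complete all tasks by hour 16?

Table placement waits on its own release at hour 3, so it starts at hour 3 and finishes at 3 + 1 = hour 4.
After table placement (finishes hour 4), floral arrangement can start at hour 4 and finishes at hour 10.
After table placement (finishes hour 4), linen setting can start at hour 4 and finishes at hour 12.
Sound setup needs all of linen setting (finishes hour 12, plus 1-hour gap → hour 13); floral arrangement (finishes hour 10). That puts its earliest start at hour 13; it finishes at 13 + 6 = hour 19.
The final walkthrough has to wait for sound setup (finishes hour 19); linen setting (finishes hour 12). The latest of these is hour 19, so the final walkthrough runs hour 19 to 19 + 1 = hour 20.
The earliest everything can be done is hour 20, which is after the deadline of 16, so it is not possible.

No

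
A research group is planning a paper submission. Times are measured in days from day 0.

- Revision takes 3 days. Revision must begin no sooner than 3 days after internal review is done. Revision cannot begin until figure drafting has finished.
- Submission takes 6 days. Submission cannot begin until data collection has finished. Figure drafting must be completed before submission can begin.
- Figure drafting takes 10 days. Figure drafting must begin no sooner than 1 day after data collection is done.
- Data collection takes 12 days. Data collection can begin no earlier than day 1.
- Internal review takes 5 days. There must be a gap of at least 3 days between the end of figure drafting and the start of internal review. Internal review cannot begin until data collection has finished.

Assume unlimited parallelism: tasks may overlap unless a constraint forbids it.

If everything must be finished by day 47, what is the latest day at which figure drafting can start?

Nothing follows revision; the deadline of day 47 is its only limit. It must start by 47 − 3 = day 44.
Internal review feeds into revision (must start by day 44, minus 3-day gap → day 41); so internal review must finish by day 41 and therefore start by day 36.
To finish by day 47, submission (duration 6) must start no later than day 41.
Figure drafting must finish in time for internal review (must start by day 36, minus 3-day gap → day 33); revision (must start by day 44); submission (must start by day 41). The tightest is day 33, so figure drafting must start by 33 − 10 = day 23.

23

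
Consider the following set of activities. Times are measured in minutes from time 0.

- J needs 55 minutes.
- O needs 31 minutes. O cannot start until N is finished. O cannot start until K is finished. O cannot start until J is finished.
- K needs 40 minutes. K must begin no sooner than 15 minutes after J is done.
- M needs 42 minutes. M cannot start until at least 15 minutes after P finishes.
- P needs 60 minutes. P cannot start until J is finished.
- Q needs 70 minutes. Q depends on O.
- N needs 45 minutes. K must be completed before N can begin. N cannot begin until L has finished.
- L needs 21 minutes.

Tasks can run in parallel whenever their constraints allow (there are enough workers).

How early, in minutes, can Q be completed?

256

Nothing blocks L, so it runs from minute 0 to minute 21.
Nothing blocks J, so it runs from minute 0 to minute 55.
K cannot begin until J (finishes minute 55, plus 15-minute gap → minute 70). It runs from minute 70 to 70 + 40 = minute 110.
N has to wait for K (finishes minute 110); L (finishes minute 21). The latest of these is minute 110, so N runs minute 110 to 110 + 45 = minute 155.
O needs all of N (finishes minute 155); K (finishes minute 110); J (finishes minute 55). That puts its earliest start at minute 155; it finishes at 155 + 31 = minute 186.
After O (finishes minute 186), Q can start at minute 186 and finishes at minute 256.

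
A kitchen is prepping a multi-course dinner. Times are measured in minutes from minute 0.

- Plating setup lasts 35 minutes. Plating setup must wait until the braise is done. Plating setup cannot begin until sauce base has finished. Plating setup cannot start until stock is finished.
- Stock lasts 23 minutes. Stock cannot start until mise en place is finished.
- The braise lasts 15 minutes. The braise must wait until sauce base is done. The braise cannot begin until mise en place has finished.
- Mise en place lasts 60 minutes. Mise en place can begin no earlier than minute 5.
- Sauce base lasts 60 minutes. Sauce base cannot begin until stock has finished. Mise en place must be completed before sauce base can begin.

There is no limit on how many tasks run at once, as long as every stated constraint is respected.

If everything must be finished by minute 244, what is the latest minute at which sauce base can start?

Nothing follows plating setup; the deadline of minute 244 is its only limit. It must start by 244 − 35 = minute 209.
The braise must finish before plating setup (must start by minute 209). With a 15-minute duration, the braise must start by 209 − 15 = minute 194.
For sauce base: the braise (must start by minute 194); plating setup (must start by minute 209). The most restrictive is minute 194; with a 60-minute duration, sauce base must start by minute 134.

134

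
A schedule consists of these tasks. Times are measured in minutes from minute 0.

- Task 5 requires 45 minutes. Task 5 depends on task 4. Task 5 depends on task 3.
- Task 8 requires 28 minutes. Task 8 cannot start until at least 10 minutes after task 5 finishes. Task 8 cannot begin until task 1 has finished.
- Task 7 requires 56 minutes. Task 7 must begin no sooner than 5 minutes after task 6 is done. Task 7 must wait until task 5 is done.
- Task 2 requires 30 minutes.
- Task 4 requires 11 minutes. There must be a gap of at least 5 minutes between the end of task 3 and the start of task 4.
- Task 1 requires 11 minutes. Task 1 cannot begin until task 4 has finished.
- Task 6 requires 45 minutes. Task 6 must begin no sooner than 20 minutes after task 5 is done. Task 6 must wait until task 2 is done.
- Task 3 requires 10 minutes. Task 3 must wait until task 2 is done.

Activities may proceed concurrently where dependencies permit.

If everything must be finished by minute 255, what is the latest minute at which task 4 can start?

73

Nothing follows task 8; the deadline of minute 255 is its only limit. It must start by 255 − 28 = minute 227.
Task 1 must finish before task 8 (must start by minute 227). With an 11-minute duration, task 1 must start by 227 − 11 = minute 216.
Task 7 has no dependents, so it just needs to finish by minute 255. Starting by 255 − 56 = minute 199 achieves that.
Task 6 feeds into task 7 (must start by minute 199, minus 5-minute gap → minute 194); so task 6 must finish by minute 194 and therefore start by minute 149.
Task 5 has several dependents: task 6 (must start by minute 149, minus 20-minute gap → minute 129); task 7 (must start by minute 199); task 8 (must start by minute 227, minus 10-minute gap → minute 217). The earliest of those limits is minute 129, so task 5 must start by 129 − 45 = minute 84.
For task 4: task 1 (must start by minute 216); task 5 (must start by minute 84). The most restrictive is minute 84; with an 11-minute duration, task 4 must start by minute 73.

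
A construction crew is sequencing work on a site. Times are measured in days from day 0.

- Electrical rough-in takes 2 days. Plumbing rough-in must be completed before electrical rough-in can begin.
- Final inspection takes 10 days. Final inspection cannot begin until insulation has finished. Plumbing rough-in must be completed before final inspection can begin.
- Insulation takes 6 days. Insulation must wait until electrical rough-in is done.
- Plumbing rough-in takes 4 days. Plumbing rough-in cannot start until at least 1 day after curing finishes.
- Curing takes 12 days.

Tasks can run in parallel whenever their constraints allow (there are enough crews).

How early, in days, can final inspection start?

Curing can start immediately at day 0; it finishes at day 12.
Plumbing rough-in cannot begin until curing (finishes day 12, plus 1-day gap → day 13). It runs from day 13 to 13 + 4 = day 17.
After plumbing rough-in (finishes day 17), electrical rough-in can start at day 17 and finishes at day 19.
Insulation cannot begin until electrical rough-in (finishes day 19). It runs from day 19 to 19 + 6 = day 25.
Final inspection waits on insulation (finishes day 25); plumbing rough-in (finishes day 17). The latest of these is day 25, which is the earliest final inspection can start.

25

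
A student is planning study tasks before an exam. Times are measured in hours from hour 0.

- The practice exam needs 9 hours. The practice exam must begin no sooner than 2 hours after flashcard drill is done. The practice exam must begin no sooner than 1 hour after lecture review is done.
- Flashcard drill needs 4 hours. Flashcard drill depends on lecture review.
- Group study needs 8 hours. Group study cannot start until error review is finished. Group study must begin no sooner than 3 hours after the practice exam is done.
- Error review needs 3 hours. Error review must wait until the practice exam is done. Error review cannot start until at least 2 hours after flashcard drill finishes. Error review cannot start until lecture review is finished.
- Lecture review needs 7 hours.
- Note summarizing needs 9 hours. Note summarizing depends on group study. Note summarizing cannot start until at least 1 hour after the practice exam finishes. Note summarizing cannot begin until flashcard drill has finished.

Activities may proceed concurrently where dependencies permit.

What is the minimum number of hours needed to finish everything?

42

Lecture review can start immediately at hour 0; it finishes at hour 7.
After lecture review (finishes hour 7), flashcard drill can start at hour 7 and finishes at hour 11.
For the practice exam: flashcard drill (finishes hour 11, plus 2-hour gap → hour 13); lecture review (finishes hour 7, plus 1-hour gap → hour 8). Taking the maximum gives a start of hour 13, and it finishes at 13 + 9 = hour 22.
Error review needs all of the practice exam (finishes hour 22); flashcard drill (finishes hour 11, plus 2-hour gap → hour 13); lecture review (finishes hour 7). That puts its earliest start at hour 22; it finishes at 22 + 3 = hour 25.
Group study cannot start until error review (finishes hour 25); the practice exam (finishes hour 22, plus 3-hour gap → hour 25). The controlling bound is hour 25, so group study finishes at 25 + 8 = hour 33.
Note summarizing cannot start until group study (finishes hour 33); the practice exam (finishes hour 22, plus 1-hour gap → hour 23); flashcard drill (finishes hour 11). The controlling bound is hour 33, so note summarizing finishes at 33 + 9 = hour 42.
All tasks are finished once the last one completes. Finish times: Lecture review at 7, Flashcard drill at 11, The practice exam at 22, Error review at 25, Group study at 33, Note summarizing at 42. The latest is hour 42.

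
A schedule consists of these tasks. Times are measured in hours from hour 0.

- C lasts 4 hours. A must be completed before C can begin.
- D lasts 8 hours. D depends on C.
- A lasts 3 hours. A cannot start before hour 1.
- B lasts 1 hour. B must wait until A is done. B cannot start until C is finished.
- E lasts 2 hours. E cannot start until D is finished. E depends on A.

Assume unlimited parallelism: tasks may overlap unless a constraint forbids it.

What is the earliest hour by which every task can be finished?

A waits on its own release at hour 1, so it starts at hour 1 and finishes at 1 + 3 = hour 4.
C cannot begin until A (finishes hour 4). It runs from hour 4 to 4 + 4 = hour 8.
D cannot begin until C (finishes hour 8). It runs from hour 8 to 8 + 8 = hour 16.
For E: D (finishes hour 16); A (finishes hour 4). Taking the maximum gives a start of hour 16, and it finishes at 16 + 2 = hour 18.
For B: A (finishes hour 4); C (finishes hour 8). Taking the maximum gives a start of hour 8, and it finishes at 8 + 1 = hour 9.
All tasks are finished once the last one completes. Finish times: A at 4, B at 9, C at 8, D at 16, E at 18. The latest is hour 18.

18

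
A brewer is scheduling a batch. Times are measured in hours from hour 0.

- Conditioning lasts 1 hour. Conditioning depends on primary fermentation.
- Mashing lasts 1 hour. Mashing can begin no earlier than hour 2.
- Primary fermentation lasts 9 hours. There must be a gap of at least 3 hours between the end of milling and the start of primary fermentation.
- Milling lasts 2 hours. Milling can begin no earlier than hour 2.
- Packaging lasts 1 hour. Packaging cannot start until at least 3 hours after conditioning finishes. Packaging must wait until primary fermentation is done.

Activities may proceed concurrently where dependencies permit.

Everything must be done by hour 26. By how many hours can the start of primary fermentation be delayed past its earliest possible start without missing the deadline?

Milling cannot begin until its own release at hour 2. It runs from hour 2 to 2 + 2 = hour 4.
Primary fermentation cannot begin until milling (finishes hour 4, plus 3-hour gap → hour 7). It runs from hour 7 to 7 + 9 = hour 16.

Working backward from the deadline:
Packaging has no dependents, so it just needs to finish by hour 26. Starting by 26 − 1 = hour 25 achieves that.
Conditioning must finish before packaging (must start by hour 25, minus 3-hour gap → hour 22). With a 1-hour duration, conditioning must start by 22 − 1 = hour 21.
Primary fermentation must finish in time for conditioning (must start by hour 21); packaging (must start by hour 25). The tightest is hour 21, so primary fermentation must start by 21 − 9 = hour 12.
So primary fermentation can start as early as hour 7 and as late as hour 12, giving 12 − 7 = 5 hours of slack.

5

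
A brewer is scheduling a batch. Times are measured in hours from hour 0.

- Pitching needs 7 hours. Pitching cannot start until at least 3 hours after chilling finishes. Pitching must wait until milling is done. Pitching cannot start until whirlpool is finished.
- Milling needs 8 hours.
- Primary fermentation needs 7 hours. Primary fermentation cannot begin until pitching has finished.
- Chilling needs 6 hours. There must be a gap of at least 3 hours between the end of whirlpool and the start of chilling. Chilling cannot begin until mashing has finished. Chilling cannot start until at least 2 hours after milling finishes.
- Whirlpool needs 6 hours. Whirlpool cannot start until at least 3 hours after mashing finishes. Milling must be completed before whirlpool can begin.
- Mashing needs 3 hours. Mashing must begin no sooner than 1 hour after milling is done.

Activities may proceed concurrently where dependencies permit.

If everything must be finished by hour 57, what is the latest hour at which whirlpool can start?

Nothing follows primary fermentation; the deadline of hour 57 is its only limit. It must start by 57 − 7 = hour 50.
Pitching must finish before primary fermentation (must start by hour 50). With a 7-hour duration, pitching must start by 50 − 7 = hour 43.
Chilling must finish before pitching (must start by hour 43, minus 3-hour gap → hour 40). With a 6-hour duration, chilling must start by 40 − 6 = hour 34.
Whirlpool must finish in time for chilling (must start by hour 34, minus 3-hour gap → hour 31); pitching (must start by hour 43). The tightest is hour 31, so whirlpool must start by 31 − 6 = hour 25.

25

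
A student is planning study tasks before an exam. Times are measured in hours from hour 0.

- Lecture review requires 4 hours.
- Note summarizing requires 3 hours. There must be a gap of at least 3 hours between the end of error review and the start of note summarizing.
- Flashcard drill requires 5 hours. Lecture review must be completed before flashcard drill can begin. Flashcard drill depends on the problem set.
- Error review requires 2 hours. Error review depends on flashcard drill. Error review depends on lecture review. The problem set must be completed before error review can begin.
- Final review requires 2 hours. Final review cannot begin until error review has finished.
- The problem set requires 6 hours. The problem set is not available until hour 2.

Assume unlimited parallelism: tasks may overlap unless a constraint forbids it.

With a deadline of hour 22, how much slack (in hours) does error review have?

The problem set cannot begin until its own release at hour 2. It runs from hour 2 to 2 + 6 = hour 8.
Nothing blocks lecture review, so it runs from hour 0 to hour 4.
Flashcard drill cannot start until lecture review (finishes hour 4); the problem set (finishes hour 8). The controlling bound is hour 8, so flashcard drill finishes at 8 + 5 = hour 13.
Error review cannot start until flashcard drill (finishes hour 13); lecture review (finishes hour 4); the problem set (finishes hour 8). The controlling bound is hour 13, so error review finishes at 13 + 2 = hour 15.

Working backward from the deadline:
Nothing follows note summarizing; the deadline of hour 22 is its only limit. It must start by 22 − 3 = hour 19.
Final review must finish by hour 22; it takes 2 hours, so it must start by 22 − 2 = hour 20.
Error review must finish in time for note summarizing (must start by hour 19, minus 3-hour gap → hour 16); final review (must start by hour 20). The tightest is hour 16, so error review must start by 16 − 2 = hour 14.
So error review can start as early as hour 13 and as late as hour 14, giving 14 − 13 = 1 hour of slack.

1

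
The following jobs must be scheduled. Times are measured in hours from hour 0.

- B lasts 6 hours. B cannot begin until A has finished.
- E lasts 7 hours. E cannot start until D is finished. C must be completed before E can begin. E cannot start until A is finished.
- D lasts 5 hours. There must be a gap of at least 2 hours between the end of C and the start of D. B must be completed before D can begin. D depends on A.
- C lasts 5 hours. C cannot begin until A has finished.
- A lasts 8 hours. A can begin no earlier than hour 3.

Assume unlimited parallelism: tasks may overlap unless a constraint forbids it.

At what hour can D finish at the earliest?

23

A waits on its own release at hour 3, so it starts at hour 3 and finishes at 3 + 8 = hour 11.
C waits on A (finishes hour 11), so it starts at hour 11 and finishes at 11 + 5 = hour 16.
B cannot begin until A (finishes hour 11). It runs from hour 11 to 11 + 6 = hour 17.
For D: C (finishes hour 16, plus 2-hour gap → hour 18); B (finishes hour 17); A (finishes hour 11). Taking the maximum gives a start of hour 18, and it finishes at 18 + 5 = hour 23.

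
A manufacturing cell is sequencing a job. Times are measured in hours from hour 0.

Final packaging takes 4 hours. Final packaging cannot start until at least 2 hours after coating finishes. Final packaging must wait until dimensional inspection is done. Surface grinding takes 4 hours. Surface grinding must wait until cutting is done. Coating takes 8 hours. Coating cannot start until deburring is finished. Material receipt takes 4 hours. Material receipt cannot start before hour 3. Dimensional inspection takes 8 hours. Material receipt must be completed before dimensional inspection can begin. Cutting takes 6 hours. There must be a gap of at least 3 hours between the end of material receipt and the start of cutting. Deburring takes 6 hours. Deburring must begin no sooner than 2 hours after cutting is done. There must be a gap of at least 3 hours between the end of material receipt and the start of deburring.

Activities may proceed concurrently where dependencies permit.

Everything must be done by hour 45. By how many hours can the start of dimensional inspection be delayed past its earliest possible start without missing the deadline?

26

Material receipt waits on its own release at hour 3, so it starts at hour 3 and finishes at 3 + 4 = hour 7.
After material receipt (finishes hour 7), dimensional inspection can start at hour 7 and finishes at hour 15.

Working backward from the deadline:
Final packaging has no dependents, so it just needs to finish by hour 45. Starting by 45 − 4 = hour 41 achieves that.
Dimensional inspection has to be done before final packaging (must start by hour 41). That means finishing by hour 41, i.e. starting by 41 − 8 = hour 33.
So dimensional inspection can start as early as hour 7 and as late as hour 33, giving 33 − 7 = 26 hours of slack.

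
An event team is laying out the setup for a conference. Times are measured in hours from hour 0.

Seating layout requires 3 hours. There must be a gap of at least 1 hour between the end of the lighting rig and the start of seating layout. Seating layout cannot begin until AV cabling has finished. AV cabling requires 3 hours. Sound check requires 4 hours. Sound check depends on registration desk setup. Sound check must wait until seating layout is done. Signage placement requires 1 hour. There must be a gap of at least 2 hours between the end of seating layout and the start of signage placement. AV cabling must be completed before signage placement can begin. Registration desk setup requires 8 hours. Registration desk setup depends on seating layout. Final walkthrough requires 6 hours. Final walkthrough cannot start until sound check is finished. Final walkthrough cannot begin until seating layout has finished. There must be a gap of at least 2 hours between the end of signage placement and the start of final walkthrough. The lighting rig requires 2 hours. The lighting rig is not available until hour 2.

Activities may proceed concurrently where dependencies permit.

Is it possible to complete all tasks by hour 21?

Nothing blocks AV cabling, so it runs from hour 0 to hour 3.
The lighting rig cannot begin until its own release at hour 2. It runs from hour 2 to 2 + 2 = hour 4.
For seating layout: the lighting rig (finishes hour 4, plus 1-hour gap → hour 5); AV cabling (finishes hour 3). Taking the maximum gives a start of hour 5, and it finishes at 5 + 3 = hour 8.
Signage placement cannot start until seating layout (finishes hour 8, plus 2-hour gap → hour 10); AV cabling (finishes hour 3). The controlling bound is hour 10, so signage placement finishes at 10 + 1 = hour 11.
Registration desk setup cannot begin until seating layout (finishes hour 8). It runs from hour 8 to 8 + 8 = hour 16.
Sound check cannot start until registration desk setup (finishes hour 16); seating layout (finishes hour 8). The controlling bound is hour 16, so sound check finishes at 16 + 4 = hour 20.
Final walkthrough has to wait for sound check (finishes hour 20); seating layout (finishes hour 8); signage placement (finishes hour 11, plus 2-hour gap → hour 13). The latest of these is hour 20, so final walkthrough runs hour 20 to 20 + 6 = hour 26.
The earliest everything can be done is hour 26, which is after the deadline of 21, so it is not possible.

No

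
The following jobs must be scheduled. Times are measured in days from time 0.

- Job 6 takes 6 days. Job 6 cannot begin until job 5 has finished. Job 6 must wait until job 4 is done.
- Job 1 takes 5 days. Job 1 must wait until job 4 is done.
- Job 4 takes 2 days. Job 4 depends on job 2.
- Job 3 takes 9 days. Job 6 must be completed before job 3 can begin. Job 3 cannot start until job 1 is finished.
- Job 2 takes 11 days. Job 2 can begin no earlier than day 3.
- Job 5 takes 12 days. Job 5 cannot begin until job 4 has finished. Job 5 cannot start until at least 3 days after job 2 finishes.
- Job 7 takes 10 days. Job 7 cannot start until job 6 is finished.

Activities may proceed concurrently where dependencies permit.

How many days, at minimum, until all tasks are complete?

Job 2 waits on its own release at day 3, so it starts at day 3 and finishes at 3 + 11 = day 14.
Job 4 cannot begin until job 2 (finishes day 14). It runs from day 14 to 14 + 2 = day 16.
For job 5: job 4 (finishes day 16); job 2 (finishes day 14, plus 3-day gap → day 17). Taking the maximum gives a start of day 17, and it finishes at 17 + 12 = day 29.
Job 6 has to wait for job 5 (finishes day 29); job 4 (finishes day 16). The latest of these is day 29, so job 6 runs day 29 to 29 + 6 = day 35.
After job 6 (finishes day 35), job 7 can start at day 35 and finishes at day 45.
Job 1 waits on job 4 (finishes day 16), so it starts at day 16 and finishes at 16 + 5 = day 21.
Job 3 cannot start until job 6 (finishes day 35); job 1 (finishes day 21). The controlling bound is day 35, so job 3 finishes at 35 + 9 = day 44.
All tasks are finished once the last one completes. Finish times: Job 1 at 21, Job 2 at 14, Job 3 at 44, Job 4 at 16, Job 5 at 29, Job 6 at 35, Job 7 at 45. The latest is day 45.

45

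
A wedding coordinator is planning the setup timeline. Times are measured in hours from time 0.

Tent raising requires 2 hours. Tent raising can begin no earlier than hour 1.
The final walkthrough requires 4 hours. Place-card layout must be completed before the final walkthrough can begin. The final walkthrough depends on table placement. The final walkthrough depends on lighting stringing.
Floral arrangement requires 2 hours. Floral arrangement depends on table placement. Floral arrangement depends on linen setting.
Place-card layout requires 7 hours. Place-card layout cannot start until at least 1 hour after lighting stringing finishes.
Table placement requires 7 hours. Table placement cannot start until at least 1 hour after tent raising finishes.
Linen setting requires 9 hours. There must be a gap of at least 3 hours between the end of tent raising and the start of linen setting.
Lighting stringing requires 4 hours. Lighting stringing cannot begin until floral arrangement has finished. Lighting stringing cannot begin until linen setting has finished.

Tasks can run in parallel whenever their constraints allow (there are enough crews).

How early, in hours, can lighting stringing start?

17

After its own release at hour 1, tent raising can start at hour 1 and finishes at hour 3.
Linen setting waits on tent raising (finishes hour 3, plus 3-hour gap → hour 6), so it starts at hour 6 and finishes at 6 + 9 = hour 15.
Table placement cannot begin until tent raising (finishes hour 3, plus 1-hour gap → hour 4). It runs from hour 4 to 4 + 7 = hour 11.
Floral arrangement cannot start until table placement (finishes hour 11); linen setting (finishes hour 15). The controlling bound is hour 15, so floral arrangement finishes at 15 + 2 = hour 17.
Lighting stringing waits on floral arrangement (finishes hour 17); linen setting (finishes hour 15). The latest of these is hour 17, which is the earliest lighting stringing can start.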